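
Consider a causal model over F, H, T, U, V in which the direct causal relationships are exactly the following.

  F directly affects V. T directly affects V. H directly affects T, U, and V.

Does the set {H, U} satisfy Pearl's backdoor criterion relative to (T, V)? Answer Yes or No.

Yes

Backdoor paths from T to V (paths whose first edge points into T):
  P1: T <- H -> V
Condition 1 (no descendant of T in the set): holds — descendants of T are {V}; none are in {H, U}.
Condition 2 (every backdoor path blocked by {H, U}):
  P1: blocked at fork node H ∈ conditioning set.
{H, U} satisfies the backdoor criterion.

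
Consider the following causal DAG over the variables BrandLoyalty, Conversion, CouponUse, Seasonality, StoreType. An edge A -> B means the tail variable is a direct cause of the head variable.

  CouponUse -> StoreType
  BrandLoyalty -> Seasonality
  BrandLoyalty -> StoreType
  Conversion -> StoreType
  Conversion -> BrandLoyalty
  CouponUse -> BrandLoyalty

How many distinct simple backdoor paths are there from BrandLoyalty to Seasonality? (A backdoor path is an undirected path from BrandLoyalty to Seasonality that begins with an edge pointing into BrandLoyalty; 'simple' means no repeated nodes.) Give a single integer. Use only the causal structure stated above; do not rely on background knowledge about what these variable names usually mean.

0

A backdoor path from BrandLoyalty to Seasonality is any simple undirected path whose first edge points into BrandLoyalty (i.e. leaves BrandLoyalty via a parent).
Parents of BrandLoyalty: {Conversion, CouponUse}.
No simple path from any parent of BrandLoyalty reaches Seasonality without revisiting BrandLoyalty, so there are no backdoor paths.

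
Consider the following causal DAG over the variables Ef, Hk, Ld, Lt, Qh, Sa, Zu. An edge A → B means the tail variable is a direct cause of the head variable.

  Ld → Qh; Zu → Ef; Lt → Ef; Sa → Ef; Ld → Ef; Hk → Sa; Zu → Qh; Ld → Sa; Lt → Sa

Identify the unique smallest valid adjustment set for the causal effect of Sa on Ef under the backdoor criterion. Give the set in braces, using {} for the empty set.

{Ld, Lt}

Variables eligible for adjustment (non-descendants of Sa, excluding Sa and Ef): {Hk, Ld, Lt, Qh, Zu}.
Backdoor paths from Sa to Ef:
  P1: Sa <- Ld -> Qh <- Zu -> Ef
  P2: Sa <- Ld -> Ef
  P3: Sa <- Lt -> Ef
The empty set is not sufficient: P2 (Sa <- Ld -> Ef) has no collider blocking it and no conditioned non-collider, so it is open.
Try {Ld, Lt}:
  P1: blocked at fork node Ld ∈ conditioning set.
  P2: blocked at fork node Ld ∈ conditioning set.
  P3: blocked at fork node Lt ∈ conditioning set.
{Ld, Lt} contains no descendant of Sa and blocks every backdoor path.
Every element of {Ld, Lt} is needed (dropping Ld leaves P2 open; dropping Lt leaves P3 open), so no proper subset is valid.
Among all size-2 subsets of the eligible variables, only {Ld, Lt} blocks every backdoor path, so it is the unique smallest valid adjustment set.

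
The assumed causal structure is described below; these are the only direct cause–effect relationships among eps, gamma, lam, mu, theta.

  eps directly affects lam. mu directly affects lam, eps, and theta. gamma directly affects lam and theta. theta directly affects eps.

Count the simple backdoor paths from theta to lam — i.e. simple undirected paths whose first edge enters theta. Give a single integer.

A backdoor path from theta to lam is any simple undirected path whose first edge points into theta (i.e. leaves theta via a parent).
Parents of theta: {gamma, mu}.
Enumerating:
  P1: theta <- mu -> eps -> lam
  P2: theta <- mu -> lam
  P3: theta <- gamma -> lam
That exhausts the simple backdoor paths. Count: 3.

3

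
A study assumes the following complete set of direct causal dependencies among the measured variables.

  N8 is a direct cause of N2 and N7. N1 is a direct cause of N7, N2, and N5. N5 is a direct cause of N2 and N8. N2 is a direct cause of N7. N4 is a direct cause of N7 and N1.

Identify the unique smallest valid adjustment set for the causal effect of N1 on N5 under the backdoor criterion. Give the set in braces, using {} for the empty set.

Variables eligible for adjustment (non-descendants of N1, excluding N1 and N5): {N4}.
Backdoor paths from N1 to N5:
  P1: N1 <- N4 -> N7 <- N8 <- N5
  P2: N1 <- N4 -> N7 <- N8 -> N2 <- N5
  P3: N1 <- N4 -> N7 <- N2 <- N5
  P4: N1 <- N4 -> N7 <- N2 <- N8 <- N5
Each backdoor path contains an unconditioned collider, so every path is already blocked with the empty conditioning set:
  P1: blocked at collider N7 (neither it nor any descendant is in the conditioning set).
  P2: blocked at collider N7 (neither it nor any descendant is in the conditioning set).
  P3: blocked at collider N7 (neither it nor any descendant is in the conditioning set).
  P4: blocked at collider N7 (neither it nor any descendant is in the conditioning set).
The empty set is therefore the unique smallest valid set.

{}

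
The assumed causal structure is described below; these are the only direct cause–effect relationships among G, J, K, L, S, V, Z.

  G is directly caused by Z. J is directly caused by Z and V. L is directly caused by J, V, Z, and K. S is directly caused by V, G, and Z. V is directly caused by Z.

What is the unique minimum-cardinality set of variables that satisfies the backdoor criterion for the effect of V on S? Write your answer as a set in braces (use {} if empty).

{Z}

Variables eligible for adjustment (non-descendants of V, excluding V and S): {G, K, Z}.
Backdoor paths from V to S:
  P1: V <- Z -> G -> S
  P2: V <- Z -> S
The empty set is not sufficient: P1 (V <- Z -> G -> S) has no collider blocking it and no conditioned non-collider, so it is open.
Try {Z}:
  P1: blocked at fork node Z ∈ conditioning set.
  P2: blocked at fork node Z ∈ conditioning set.
{Z} contains no descendant of V and blocks every backdoor path.
No other singleton works — e.g. {G} leaves P2 open — so {Z} is the unique smallest valid adjustment set.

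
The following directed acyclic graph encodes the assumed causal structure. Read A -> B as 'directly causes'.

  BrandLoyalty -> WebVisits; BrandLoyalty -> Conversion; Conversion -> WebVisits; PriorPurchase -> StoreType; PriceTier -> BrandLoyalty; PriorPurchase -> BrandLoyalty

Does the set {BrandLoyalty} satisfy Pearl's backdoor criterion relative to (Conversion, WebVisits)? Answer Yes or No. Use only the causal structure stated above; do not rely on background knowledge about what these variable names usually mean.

Backdoor paths from Conversion to WebVisits (paths whose first edge points into Conversion):
  P1: Conversion <- BrandLoyalty -> WebVisits
Condition 1 (no descendant of Conversion in the set): holds — descendants of Conversion are {WebVisits}; none are in {BrandLoyalty}.
Condition 2 (every backdoor path blocked by {BrandLoyalty}):
  P1: blocked at fork node BrandLoyalty ∈ conditioning set.
{BrandLoyalty} satisfies the backdoor criterion.

Yes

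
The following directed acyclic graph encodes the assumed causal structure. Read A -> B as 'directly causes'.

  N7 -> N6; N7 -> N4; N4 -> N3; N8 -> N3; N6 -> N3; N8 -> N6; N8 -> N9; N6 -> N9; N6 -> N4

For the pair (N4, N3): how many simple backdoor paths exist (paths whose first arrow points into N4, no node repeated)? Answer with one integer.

6

A backdoor path from N4 to N3 is any simple undirected path whose first edge points into N4 (i.e. leaves N4 via a parent).
Parents of N4: {N6, N7}.
Enumerating:
  P1: N4 <- N7 -> N6 <- N8 -> N3
  P2: N4 <- N7 -> N6 -> N9 <- N8 -> N3
  P3: N4 <- N7 -> N6 -> N3
  P4: N4 <- N6 <- N8 -> N3
  P5: N4 <- N6 -> N9 <- N8 -> N3
  P6: N4 <- N6 -> N3
That exhausts the simple backdoor paths. Count: 6.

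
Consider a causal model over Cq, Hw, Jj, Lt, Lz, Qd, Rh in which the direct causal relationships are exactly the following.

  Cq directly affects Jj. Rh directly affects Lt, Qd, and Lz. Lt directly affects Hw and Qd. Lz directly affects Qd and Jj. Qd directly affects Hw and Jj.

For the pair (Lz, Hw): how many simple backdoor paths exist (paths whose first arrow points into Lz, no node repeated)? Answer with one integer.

4

A backdoor path from Lz to Hw is any simple undirected path whose first edge points into Lz (i.e. leaves Lz via a parent).
Parents of Lz: {Rh}.
Enumerating:
  P1: Lz <- Rh -> Lt -> Qd -> Hw
  P2: Lz <- Rh -> Lt -> Hw
  P3: Lz <- Rh -> Qd <- Lt -> Hw
  P4: Lz <- Rh -> Qd -> Hw
That exhausts the simple backdoor paths. Count: 4.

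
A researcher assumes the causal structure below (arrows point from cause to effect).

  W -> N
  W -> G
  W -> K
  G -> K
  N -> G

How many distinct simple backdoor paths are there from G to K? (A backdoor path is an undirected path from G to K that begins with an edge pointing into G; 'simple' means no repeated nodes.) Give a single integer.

2

A backdoor path from G to K is any simple undirected path whose first edge points into G (i.e. leaves G via a parent).
Parents of G: {N, W}.
Enumerating:
  P1: G <- W -> K
  P2: G <- N <- W -> K
That exhausts the simple backdoor paths. Count: 2.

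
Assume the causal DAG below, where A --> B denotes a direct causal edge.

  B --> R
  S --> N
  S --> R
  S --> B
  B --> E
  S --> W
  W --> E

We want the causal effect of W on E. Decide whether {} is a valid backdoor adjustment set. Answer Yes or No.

Backdoor paths from W to E (paths whose first edge points into W):
  P1: W <- S -> B -> E
  P2: W <- S -> R <- B -> E
Condition 1 (no descendant of W in the set): holds — descendants of W are {E}; none are in {}.
Condition 2 (every backdoor path blocked by {}):
  P1: open — no interior node is in the conditioning set.
  P2: blocked at collider R (neither it nor any descendant is in the conditioning set).
{} does not satisfy the backdoor criterion.

No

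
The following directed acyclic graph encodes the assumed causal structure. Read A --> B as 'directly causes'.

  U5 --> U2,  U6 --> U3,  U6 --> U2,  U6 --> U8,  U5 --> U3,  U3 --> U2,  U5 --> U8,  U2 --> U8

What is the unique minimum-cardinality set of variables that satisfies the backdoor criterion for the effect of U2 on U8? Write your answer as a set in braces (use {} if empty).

Variables eligible for adjustment (non-descendants of U2, excluding U2 and U8): {U3, U5, U6}.
Backdoor paths from U2 to U8:
  P1: U2 <- U6 -> U3 <- U5 -> U8
  P2: U2 <- U6 -> U8
  P3: U2 <- U5 -> U3 <- U6 -> U8
  P4: U2 <- U5 -> U8
  P5: U2 <- U3 <- U6 -> U8
  P6: U2 <- U3 <- U5 -> U8
The empty set is not sufficient: P2 (U2 <- U6 -> U8) has no collider blocking it and no conditioned non-collider, so it is open.
Try {U5, U6}:
  P1: blocked at fork node U6 ∈ conditioning set.
  P2: blocked at fork node U6 ∈ conditioning set.
  P3: blocked at fork node U5 ∈ conditioning set.
  P4: blocked at fork node U5 ∈ conditioning set.
  P5: blocked at fork node U6 ∈ conditioning set.
  P6: blocked at fork node U5 ∈ conditioning set.
{U5, U6} contains no descendant of U2 and blocks every backdoor path.
Every element of {U5, U6} is needed (dropping U5 leaves P4 open; dropping U6 leaves P2 open), so no proper subset is valid.
Among all size-2 subsets of the eligible variables, only {U5, U6} blocks every backdoor path, so it is the unique smallest valid adjustment set.

{U5, U6}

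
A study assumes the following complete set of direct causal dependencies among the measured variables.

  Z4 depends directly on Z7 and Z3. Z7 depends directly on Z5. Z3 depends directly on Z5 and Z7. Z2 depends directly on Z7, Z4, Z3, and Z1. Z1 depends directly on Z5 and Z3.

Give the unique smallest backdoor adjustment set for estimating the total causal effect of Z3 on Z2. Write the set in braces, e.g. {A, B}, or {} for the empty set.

Variables eligible for adjustment (non-descendants of Z3, excluding Z3 and Z2): {Z5, Z7}.
Backdoor paths from Z3 to Z2:
  P1: Z3 <- Z5 -> Z7 -> Z4 -> Z2
  P2: Z3 <- Z5 -> Z7 -> Z2
  P3: Z3 <- Z5 -> Z1 -> Z2
  P4: Z3 <- Z7 <- Z5 -> Z1 -> Z2
  P5: Z3 <- Z7 -> Z4 -> Z2
  P6: Z3 <- Z7 -> Z2
The empty set is not sufficient: P1 (Z3 <- Z5 -> Z7 -> Z4 -> Z2) has no collider blocking it and no conditioned non-collider, so it is open.
Try {Z5, Z7}:
  P1: blocked at fork node Z5 ∈ conditioning set.
  P2: blocked at fork node Z5 ∈ conditioning set.
  P3: blocked at fork node Z5 ∈ conditioning set.
  P4: blocked at chain node Z7 ∈ conditioning set.
  P5: blocked at fork node Z7 ∈ conditioning set.
  P6: blocked at fork node Z7 ∈ conditioning set.
{Z5, Z7} contains no descendant of Z3 and blocks every backdoor path.
Every element of {Z5, Z7} is needed (dropping Z5 leaves P3 open; dropping Z7 leaves P5 open), so no proper subset is valid.
Among all size-2 subsets of the eligible variables, only {Z5, Z7} blocks every backdoor path, so it is the unique smallest valid adjustment set.

{Z5, Z7}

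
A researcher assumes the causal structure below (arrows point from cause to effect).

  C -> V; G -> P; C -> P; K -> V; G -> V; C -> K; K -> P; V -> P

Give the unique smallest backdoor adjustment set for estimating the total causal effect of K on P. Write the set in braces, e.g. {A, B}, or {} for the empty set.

Variables eligible for adjustment (non-descendants of K, excluding K and P): {C, G}.
Backdoor paths from K to P:
  P1: K <- C -> V <- G -> P
  P2: K <- C -> V -> P
  P3: K <- C -> P
The empty set is not sufficient: P2 (K <- C -> V -> P) has no collider blocking it and no conditioned non-collider, so it is open.
Try {C}:
  P1: blocked at fork node C ∈ conditioning set.
  P2: blocked at fork node C ∈ conditioning set.
  P3: blocked at fork node C ∈ conditioning set.
{C} contains no descendant of K and blocks every backdoor path.
No other singleton works — e.g. {G} leaves P2 open — so {C} is the unique smallest valid adjustment set.

{C}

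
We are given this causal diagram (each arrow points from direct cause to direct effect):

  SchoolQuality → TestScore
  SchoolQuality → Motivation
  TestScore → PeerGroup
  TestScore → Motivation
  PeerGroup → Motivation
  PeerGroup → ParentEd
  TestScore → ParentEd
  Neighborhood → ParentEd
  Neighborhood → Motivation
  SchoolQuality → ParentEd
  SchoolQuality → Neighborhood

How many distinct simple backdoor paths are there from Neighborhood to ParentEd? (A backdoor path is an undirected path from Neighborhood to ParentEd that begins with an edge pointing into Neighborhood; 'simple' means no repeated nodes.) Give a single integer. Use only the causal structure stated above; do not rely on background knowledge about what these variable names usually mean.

8

A backdoor path from Neighborhood to ParentEd is any simple undirected path whose first edge points into Neighborhood (i.e. leaves Neighborhood via a parent).
Parents of Neighborhood: {SchoolQuality}.
Enumerating:
  P1: Neighborhood <- SchoolQuality -> TestScore -> PeerGroup -> ParentEd
  P2: Neighborhood <- SchoolQuality -> TestScore -> ParentEd
  P3: Neighborhood <- SchoolQuality -> TestScore -> Motivation <- PeerGroup -> ParentEd
  P4: Neighborhood <- SchoolQuality -> ParentEd
  P5: Neighborhood <- SchoolQuality -> Motivation <- TestScore -> PeerGroup -> ParentEd
  P6: Neighborhood <- SchoolQuality -> Motivation <- TestScore -> ParentEd
  P7: Neighborhood <- SchoolQuality -> Motivation <- PeerGroup <- TestScore -> ParentEd
  P8: Neighborhood <- SchoolQuality -> Motivation <- PeerGroup -> ParentEd
That exhausts the simple backdoor paths. Count: 8.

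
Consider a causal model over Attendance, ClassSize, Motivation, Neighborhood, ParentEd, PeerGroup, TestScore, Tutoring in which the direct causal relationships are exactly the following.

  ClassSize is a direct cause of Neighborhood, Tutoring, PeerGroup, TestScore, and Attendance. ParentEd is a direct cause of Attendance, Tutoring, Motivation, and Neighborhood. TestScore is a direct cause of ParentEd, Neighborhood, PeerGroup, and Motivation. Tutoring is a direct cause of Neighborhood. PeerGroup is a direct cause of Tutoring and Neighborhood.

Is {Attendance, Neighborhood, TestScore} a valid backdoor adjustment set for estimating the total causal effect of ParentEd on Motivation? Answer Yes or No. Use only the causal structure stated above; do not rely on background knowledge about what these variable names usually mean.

Backdoor paths from ParentEd to Motivation (paths whose first edge points into ParentEd):
  P1: ParentEd <- TestScore -> Motivation
Condition 1 (no descendant of ParentEd in the set): FAILS — Attendance and Neighborhood are descendants of ParentEd.
Condition 2 (every backdoor path blocked by {Attendance, Neighborhood, TestScore}):
  P1: blocked at fork node TestScore ∈ conditioning set.
{Attendance, Neighborhood, TestScore} does not satisfy the backdoor criterion.

No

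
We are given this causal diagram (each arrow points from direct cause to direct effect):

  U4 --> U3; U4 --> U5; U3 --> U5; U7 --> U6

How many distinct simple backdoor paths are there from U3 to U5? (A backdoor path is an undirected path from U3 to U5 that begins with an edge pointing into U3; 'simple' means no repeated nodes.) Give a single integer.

A backdoor path from U3 to U5 is any simple undirected path whose first edge points into U3 (i.e. leaves U3 via a parent).
Parents of U3: {U4}.
Enumerating:
  P1: U3 <- U4 -> U5
That exhausts the simple backdoor paths. Count: 1.

1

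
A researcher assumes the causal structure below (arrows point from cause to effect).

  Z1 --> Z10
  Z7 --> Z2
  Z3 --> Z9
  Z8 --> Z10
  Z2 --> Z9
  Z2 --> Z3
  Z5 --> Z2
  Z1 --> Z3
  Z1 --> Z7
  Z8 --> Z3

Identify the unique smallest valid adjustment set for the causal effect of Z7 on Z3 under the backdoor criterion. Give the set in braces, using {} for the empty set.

{Z1}

Variables eligible for adjustment (non-descendants of Z7, excluding Z7 and Z3): {Z1, Z10, Z5, Z8}.
Backdoor paths from Z7 to Z3:
  P1: Z7 <- Z1 -> Z3
  P2: Z7 <- Z1 -> Z10 <- Z8 -> Z3
The empty set is not sufficient: P1 (Z7 <- Z1 -> Z3) has no collider blocking it and no conditioned non-collider, so it is open.
Try {Z1}:
  P1: blocked at fork node Z1 ∈ conditioning set.
  P2: blocked at fork node Z1 ∈ conditioning set.
{Z1} contains no descendant of Z7 and blocks every backdoor path.
No other singleton works — e.g. {Z8} leaves P1 open — so {Z1} is the unique smallest valid adjustment set.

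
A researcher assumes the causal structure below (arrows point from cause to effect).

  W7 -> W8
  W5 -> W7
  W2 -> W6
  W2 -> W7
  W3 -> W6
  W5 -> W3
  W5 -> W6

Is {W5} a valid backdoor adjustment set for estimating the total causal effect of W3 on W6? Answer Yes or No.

Yes

Backdoor paths from W3 to W6 (paths whose first edge points into W3):
  P1: W3 <- W5 -> W7 <- W2 -> W6
  P2: W3 <- W5 -> W6
Condition 1 (no descendant of W3 in the set): holds — descendants of W3 are {W6}; none are in {W5}.
Condition 2 (every backdoor path blocked by {W5}):
  P1: blocked at fork node W5 ∈ conditioning set.
  P2: blocked at fork node W5 ∈ conditioning set.
{W5} satisfies the backdoor criterion.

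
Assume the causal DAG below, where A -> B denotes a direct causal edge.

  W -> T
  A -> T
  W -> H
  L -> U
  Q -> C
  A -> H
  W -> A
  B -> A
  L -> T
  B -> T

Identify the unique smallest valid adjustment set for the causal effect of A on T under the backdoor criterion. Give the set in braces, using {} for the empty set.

{B, W}

Variables eligible for adjustment (non-descendants of A, excluding A and T): {B, C, L, Q, U, W}.
Backdoor paths from A to T:
  P1: A <- B -> T
  P2: A <- W -> T
The empty set is not sufficient: P1 (A <- B -> T) has no collider blocking it and no conditioned non-collider, so it is open.
Try {B, W}:
  P1: blocked at fork node B ∈ conditioning set.
  P2: blocked at fork node W ∈ conditioning set.
{B, W} contains no descendant of A and blocks every backdoor path.
Every element of {B, W} is needed (dropping B leaves P1 open; dropping W leaves P2 open), so no proper subset is valid.
Among all size-2 subsets of the eligible variables, only {B, W} blocks every backdoor path, so it is the unique smallest valid adjustment set.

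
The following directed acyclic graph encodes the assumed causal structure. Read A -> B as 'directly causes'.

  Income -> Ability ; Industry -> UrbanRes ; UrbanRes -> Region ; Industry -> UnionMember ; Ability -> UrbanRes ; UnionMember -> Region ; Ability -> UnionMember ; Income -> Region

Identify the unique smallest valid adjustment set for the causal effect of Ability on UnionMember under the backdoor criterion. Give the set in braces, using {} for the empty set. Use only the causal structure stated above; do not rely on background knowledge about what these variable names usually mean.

Variables eligible for adjustment (non-descendants of Ability, excluding Ability and UnionMember): {Income, Industry}.
Backdoor paths from Ability to UnionMember:
  P1: Ability <- Income -> Region <- UrbanRes <- Industry -> UnionMember
  P2: Ability <- Income -> Region <- UnionMember
Each backdoor path contains an unconditioned collider, so every path is already blocked with the empty conditioning set:
  P1: blocked at collider Region (neither it nor any descendant is in the conditioning set).
  P2: blocked at collider Region (neither it nor any descendant is in the conditioning set).
The empty set is therefore the unique smallest valid set.

{}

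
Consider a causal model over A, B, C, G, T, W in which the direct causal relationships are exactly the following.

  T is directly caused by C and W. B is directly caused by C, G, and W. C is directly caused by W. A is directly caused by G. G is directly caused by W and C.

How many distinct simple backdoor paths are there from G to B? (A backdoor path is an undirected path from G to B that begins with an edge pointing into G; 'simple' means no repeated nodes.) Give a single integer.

A backdoor path from G to B is any simple undirected path whose first edge points into G (i.e. leaves G via a parent).
Parents of G: {C, W}.
Enumerating:
  P1: G <- W -> C -> B
  P2: G <- W -> B
  P3: G <- W -> T <- C -> B
  P4: G <- C <- W -> B
  P5: G <- C -> B
  P6: G <- C -> T <- W -> B
That exhausts the simple backdoor paths. Count: 6.

6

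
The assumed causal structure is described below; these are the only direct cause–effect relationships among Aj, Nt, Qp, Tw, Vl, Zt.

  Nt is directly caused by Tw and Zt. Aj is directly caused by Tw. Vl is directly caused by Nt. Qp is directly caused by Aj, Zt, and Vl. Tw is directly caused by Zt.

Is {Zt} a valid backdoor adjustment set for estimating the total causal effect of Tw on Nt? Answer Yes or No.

Backdoor paths from Tw to Nt (paths whose first edge points into Tw):
  P1: Tw <- Zt -> Nt
  P2: Tw <- Zt -> Qp <- Vl <- Nt
Condition 1 (no descendant of Tw in the set): holds — descendants of Tw are {Aj, Nt, Qp, Vl}; none are in {Zt}.
Condition 2 (every backdoor path blocked by {Zt}):
  P1: blocked at fork node Zt ∈ conditioning set.
  P2: blocked at fork node Zt ∈ conditioning set.
{Zt} satisfies the backdoor criterion.

Yes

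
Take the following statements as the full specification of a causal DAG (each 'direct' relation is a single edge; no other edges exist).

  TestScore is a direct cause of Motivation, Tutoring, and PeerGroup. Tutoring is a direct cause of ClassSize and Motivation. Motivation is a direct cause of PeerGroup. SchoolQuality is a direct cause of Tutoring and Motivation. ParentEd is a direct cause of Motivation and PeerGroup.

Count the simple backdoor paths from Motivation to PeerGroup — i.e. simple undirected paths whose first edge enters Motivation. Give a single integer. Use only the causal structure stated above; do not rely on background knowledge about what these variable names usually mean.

A backdoor path from Motivation to PeerGroup is any simple undirected path whose first edge points into Motivation (i.e. leaves Motivation via a parent).
Parents of Motivation: {ParentEd, SchoolQuality, TestScore, Tutoring}.
Enumerating:
  P1: Motivation <- SchoolQuality -> Tutoring <- TestScore -> PeerGroup
  P2: Motivation <- ParentEd -> PeerGroup
  P3: Motivation <- TestScore -> PeerGroup
  P4: Motivation <- Tutoring <- TestScore -> PeerGroup
That exhausts the simple backdoor paths. Count: 4.

4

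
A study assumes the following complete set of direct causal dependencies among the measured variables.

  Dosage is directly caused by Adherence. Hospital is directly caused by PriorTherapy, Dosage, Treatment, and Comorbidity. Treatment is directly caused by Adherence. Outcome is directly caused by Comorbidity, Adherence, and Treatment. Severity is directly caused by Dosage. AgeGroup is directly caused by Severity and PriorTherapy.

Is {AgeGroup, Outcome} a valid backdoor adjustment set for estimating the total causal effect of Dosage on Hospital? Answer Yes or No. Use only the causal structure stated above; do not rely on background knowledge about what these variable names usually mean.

No

Backdoor paths from Dosage to Hospital (paths whose first edge points into Dosage):
  P1: Dosage <- Adherence -> Treatment -> Hospital
  P2: Dosage <- Adherence -> Treatment -> Outcome <- Comorbidity -> Hospital
  P3: Dosage <- Adherence -> Outcome <- Treatment -> Hospital
  P4: Dosage <- Adherence -> Outcome <- Comorbidity -> Hospital
Condition 1 (no descendant of Dosage in the set): FAILS — AgeGroup is a descendant of Dosage.
Condition 2 (every backdoor path blocked by {AgeGroup, Outcome}):
  P1: open — no interior node is in the conditioning set.
  P2: open — collider(s) Outcome are conditioned on (or have a conditioned descendant) and no non-collider on the path is in the set.
  P3: open — collider(s) Outcome are conditioned on (or have a conditioned descendant) and no non-collider on the path is in the set.
  P4: open — collider(s) Outcome are conditioned on (or have a conditioned descendant) and no non-collider on the path is in the set.
{AgeGroup, Outcome} does not satisfy the backdoor criterion.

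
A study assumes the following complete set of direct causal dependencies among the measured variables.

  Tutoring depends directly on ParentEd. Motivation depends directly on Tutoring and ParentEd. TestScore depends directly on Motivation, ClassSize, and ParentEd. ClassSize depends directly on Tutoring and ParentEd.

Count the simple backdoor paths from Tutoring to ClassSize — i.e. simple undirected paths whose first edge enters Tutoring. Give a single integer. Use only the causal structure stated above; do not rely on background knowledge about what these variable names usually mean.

3

A backdoor path from Tutoring to ClassSize is any simple undirected path whose first edge points into Tutoring (i.e. leaves Tutoring via a parent).
Parents of Tutoring: {ParentEd}.
Enumerating:
  P1: Tutoring <- ParentEd -> ClassSize
  P2: Tutoring <- ParentEd -> Motivation -> TestScore <- ClassSize
  P3: Tutoring <- ParentEd -> TestScore <- ClassSize
That exhausts the simple backdoor paths. Count: 3.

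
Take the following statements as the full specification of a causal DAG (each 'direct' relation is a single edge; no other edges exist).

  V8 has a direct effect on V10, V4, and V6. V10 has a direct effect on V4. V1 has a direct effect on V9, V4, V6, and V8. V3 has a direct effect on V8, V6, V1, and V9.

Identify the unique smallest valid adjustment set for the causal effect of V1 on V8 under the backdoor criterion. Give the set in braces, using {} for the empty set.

Variables eligible for adjustment (non-descendants of V1, excluding V1 and V8): {V3}.
Backdoor paths from V1 to V8:
  P1: V1 <- V3 -> V8
  P2: V1 <- V3 -> V6 <- V8
The empty set is not sufficient: P1 (V1 <- V3 -> V8) has no collider blocking it and no conditioned non-collider, so it is open.
Try {V3}:
  P1: blocked at fork node V3 ∈ conditioning set.
  P2: blocked at fork node V3 ∈ conditioning set.
{V3} contains no descendant of V1 and blocks every backdoor path.
{V3} is the unique smallest valid adjustment set.

{V3}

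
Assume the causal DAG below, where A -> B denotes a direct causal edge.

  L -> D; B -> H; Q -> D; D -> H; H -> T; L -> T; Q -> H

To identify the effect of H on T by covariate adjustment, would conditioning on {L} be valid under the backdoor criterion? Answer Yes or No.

Yes

Backdoor paths from H to T (paths whose first edge points into H):
  P1: H <- Q -> D <- L -> T
  P2: H <- D <- L -> T
Condition 1 (no descendant of H in the set): holds — descendants of H are {T}; none are in {L}.
Condition 2 (every backdoor path blocked by {L}):
  P1: blocked at collider D (neither it nor any descendant is in the conditioning set).
  P2: blocked at fork node L ∈ conditioning set.
{L} satisfies the backdoor criterion.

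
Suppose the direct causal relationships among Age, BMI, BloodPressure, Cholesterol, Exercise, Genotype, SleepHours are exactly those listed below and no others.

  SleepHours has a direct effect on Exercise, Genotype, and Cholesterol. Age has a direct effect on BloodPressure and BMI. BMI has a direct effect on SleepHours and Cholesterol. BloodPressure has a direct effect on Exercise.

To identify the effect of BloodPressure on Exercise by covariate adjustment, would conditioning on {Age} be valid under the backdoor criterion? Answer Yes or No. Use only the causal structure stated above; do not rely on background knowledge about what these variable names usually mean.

Backdoor paths from BloodPressure to Exercise (paths whose first edge points into BloodPressure):
  P1: BloodPressure <- Age -> BMI -> SleepHours -> Exercise
  P2: BloodPressure <- Age -> BMI -> Cholesterol <- SleepHours -> Exercise
Condition 1 (no descendant of BloodPressure in the set): holds — descendants of BloodPressure are {Exercise}; none are in {Age}.
Condition 2 (every backdoor path blocked by {Age}):
  P1: blocked at fork node Age ∈ conditioning set.
  P2: blocked at fork node Age ∈ conditioning set.
{Age} satisfies the backdoor criterion.

Yes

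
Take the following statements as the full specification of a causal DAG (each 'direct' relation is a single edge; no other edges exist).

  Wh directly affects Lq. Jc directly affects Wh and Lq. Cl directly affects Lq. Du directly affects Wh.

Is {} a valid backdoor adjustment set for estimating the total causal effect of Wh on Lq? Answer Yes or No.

No

Backdoor paths from Wh to Lq (paths whose first edge points into Wh):
  P1: Wh <- Jc -> Lq
Condition 1 (no descendant of Wh in the set): holds — descendants of Wh are {Lq}; none are in {}.
Condition 2 (every backdoor path blocked by {}):
  P1: open — no interior node is in the conditioning set.
{} does not satisfy the backdoor criterion.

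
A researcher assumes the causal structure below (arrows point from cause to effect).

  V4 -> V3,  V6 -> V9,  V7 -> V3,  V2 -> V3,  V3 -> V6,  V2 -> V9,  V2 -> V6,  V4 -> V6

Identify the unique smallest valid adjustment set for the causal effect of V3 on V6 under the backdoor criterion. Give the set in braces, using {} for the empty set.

{V2, V4}

Variables eligible for adjustment (non-descendants of V3, excluding V3 and V6): {V2, V4, V7}.
Backdoor paths from V3 to V6:
  P1: V3 <- V2 -> V6
  P2: V3 <- V2 -> V9 <- V6
  P3: V3 <- V4 -> V6
The empty set is not sufficient: P1 (V3 <- V2 -> V6) has no collider blocking it and no conditioned non-collider, so it is open.
Try {V2, V4}:
  P1: blocked at fork node V2 ∈ conditioning set.
  P2: blocked at fork node V2 ∈ conditioning set.
  P3: blocked at fork node V4 ∈ conditioning set.
{V2, V4} contains no descendant of V3 and blocks every backdoor path.
Every element of {V2, V4} is needed (dropping V2 leaves P1 open; dropping V4 leaves P3 open), so no proper subset is valid.
Among all size-2 subsets of the eligible variables, only {V2, V4} blocks every backdoor path, so it is the unique smallest valid adjustment set.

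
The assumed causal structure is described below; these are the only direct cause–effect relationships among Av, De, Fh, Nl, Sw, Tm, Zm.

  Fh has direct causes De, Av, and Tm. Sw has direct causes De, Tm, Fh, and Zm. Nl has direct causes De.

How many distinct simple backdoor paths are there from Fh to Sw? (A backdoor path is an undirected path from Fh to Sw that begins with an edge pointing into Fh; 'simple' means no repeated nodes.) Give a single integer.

2

A backdoor path from Fh to Sw is any simple undirected path whose first edge points into Fh (i.e. leaves Fh via a parent).
Parents of Fh: {Av, De, Tm}.
Enumerating:
  P1: Fh <- De -> Sw
  P2: Fh <- Tm -> Sw
That exhausts the simple backdoor paths. Count: 2.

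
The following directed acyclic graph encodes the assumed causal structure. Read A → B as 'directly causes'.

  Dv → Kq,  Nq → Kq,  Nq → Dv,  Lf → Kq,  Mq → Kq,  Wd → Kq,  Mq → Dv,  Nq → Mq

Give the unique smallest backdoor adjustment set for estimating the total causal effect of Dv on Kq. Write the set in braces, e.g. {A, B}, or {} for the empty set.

{Mq, Nq}

Variables eligible for adjustment (non-descendants of Dv, excluding Dv and Kq): {Lf, Mq, Nq, Wd}.
Backdoor paths from Dv to Kq:
  P1: Dv <- Nq -> Mq -> Kq
  P2: Dv <- Nq -> Kq
  P3: Dv <- Mq <- Nq -> Kq
  P4: Dv <- Mq -> Kq
The empty set is not sufficient: P1 (Dv <- Nq -> Mq -> Kq) has no collider blocking it and no conditioned non-collider, so it is open.
Try {Mq, Nq}:
  P1: blocked at fork node Nq ∈ conditioning set.
  P2: blocked at fork node Nq ∈ conditioning set.
  P3: blocked at chain node Mq ∈ conditioning set.
  P4: blocked at fork node Mq ∈ conditioning set.
{Mq, Nq} contains no descendant of Dv and blocks every backdoor path.
Every element of {Mq, Nq} is needed (dropping Mq leaves P4 open; dropping Nq leaves P2 open), so no proper subset is valid.
Among all size-2 subsets of the eligible variables, only {Mq, Nq} blocks every backdoor path, so it is the unique smallest valid adjustment set.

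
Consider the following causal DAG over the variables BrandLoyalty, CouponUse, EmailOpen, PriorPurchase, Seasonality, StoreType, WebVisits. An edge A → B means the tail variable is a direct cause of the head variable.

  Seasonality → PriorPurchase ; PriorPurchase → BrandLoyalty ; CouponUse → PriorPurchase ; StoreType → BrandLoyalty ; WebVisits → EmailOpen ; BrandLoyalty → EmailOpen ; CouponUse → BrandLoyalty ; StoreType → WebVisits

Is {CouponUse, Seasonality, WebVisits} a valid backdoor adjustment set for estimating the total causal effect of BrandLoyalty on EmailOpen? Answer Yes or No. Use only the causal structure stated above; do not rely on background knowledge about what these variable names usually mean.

Yes

Backdoor paths from BrandLoyalty to EmailOpen (paths whose first edge points into BrandLoyalty):
  P1: BrandLoyalty <- StoreType -> WebVisits -> EmailOpen
Condition 1 (no descendant of BrandLoyalty in the set): holds — descendants of BrandLoyalty are {EmailOpen}; none are in {CouponUse, Seasonality, WebVisits}.
Condition 2 (every backdoor path blocked by {CouponUse, Seasonality, WebVisits}):
  P1: blocked at chain node WebVisits ∈ conditioning set.
{CouponUse, Seasonality, WebVisits} satisfies the backdoor criterion.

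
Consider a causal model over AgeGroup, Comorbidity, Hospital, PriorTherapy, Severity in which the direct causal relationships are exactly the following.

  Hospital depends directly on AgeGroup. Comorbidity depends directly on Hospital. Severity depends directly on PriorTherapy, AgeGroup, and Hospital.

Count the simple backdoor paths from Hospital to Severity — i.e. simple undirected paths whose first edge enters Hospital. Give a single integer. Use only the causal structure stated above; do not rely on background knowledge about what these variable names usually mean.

A backdoor path from Hospital to Severity is any simple undirected path whose first edge points into Hospital (i.e. leaves Hospital via a parent).
Parents of Hospital: {AgeGroup}.
Enumerating:
  P1: Hospital <- AgeGroup -> Severity
That exhausts the simple backdoor paths. Count: 1.

1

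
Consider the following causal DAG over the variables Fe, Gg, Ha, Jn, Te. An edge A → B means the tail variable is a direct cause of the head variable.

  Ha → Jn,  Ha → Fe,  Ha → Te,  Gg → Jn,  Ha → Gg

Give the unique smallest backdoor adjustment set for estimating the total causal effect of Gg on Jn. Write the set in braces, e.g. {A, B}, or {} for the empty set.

{Ha}

Variables eligible for adjustment (non-descendants of Gg, excluding Gg and Jn): {Fe, Ha, Te}.
Backdoor paths from Gg to Jn:
  P1: Gg <- Ha -> Jn
The empty set is not sufficient: P1 (Gg <- Ha -> Jn) has no collider blocking it and no conditioned non-collider, so it is open.
Try {Ha}:
  P1: blocked at fork node Ha ∈ conditioning set.
{Ha} contains no descendant of Gg and blocks every backdoor path.
No other singleton works — e.g. {Fe} leaves P1 open — so {Ha} is the unique smallest valid adjustment set.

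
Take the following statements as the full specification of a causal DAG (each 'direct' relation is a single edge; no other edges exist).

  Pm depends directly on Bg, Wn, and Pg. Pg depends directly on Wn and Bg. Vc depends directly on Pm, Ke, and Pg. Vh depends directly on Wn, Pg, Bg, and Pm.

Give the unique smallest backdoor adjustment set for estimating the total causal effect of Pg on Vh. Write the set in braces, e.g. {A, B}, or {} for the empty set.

Variables eligible for adjustment (non-descendants of Pg, excluding Pg and Vh): {Bg, Ke, Wn}.
Backdoor paths from Pg to Vh:
  P1: Pg <- Bg -> Pm <- Wn -> Vh
  P2: Pg <- Bg -> Pm -> Vh
  P3: Pg <- Bg -> Vh
  P4: Pg <- Wn -> Pm <- Bg -> Vh
  P5: Pg <- Wn -> Pm -> Vh
  P6: Pg <- Wn -> Vh
The empty set is not sufficient: P2 (Pg <- Bg -> Pm -> Vh) has no collider blocking it and no conditioned non-collider, so it is open.
Try {Bg, Wn}:
  P1: blocked at fork node Bg ∈ conditioning set.
  P2: blocked at fork node Bg ∈ conditioning set.
  P3: blocked at fork node Bg ∈ conditioning set.
  P4: blocked at fork node Wn ∈ conditioning set.
  P5: blocked at fork node Wn ∈ conditioning set.
  P6: blocked at fork node Wn ∈ conditioning set.
{Bg, Wn} contains no descendant of Pg and blocks every backdoor path.
Every element of {Bg, Wn} is needed (dropping Bg leaves P2 open; dropping Wn leaves P5 open), so no proper subset is valid.
Among all size-2 subsets of the eligible variables, only {Bg, Wn} blocks every backdoor path, so it is the unique smallest valid adjustment set.

{Bg, Wn}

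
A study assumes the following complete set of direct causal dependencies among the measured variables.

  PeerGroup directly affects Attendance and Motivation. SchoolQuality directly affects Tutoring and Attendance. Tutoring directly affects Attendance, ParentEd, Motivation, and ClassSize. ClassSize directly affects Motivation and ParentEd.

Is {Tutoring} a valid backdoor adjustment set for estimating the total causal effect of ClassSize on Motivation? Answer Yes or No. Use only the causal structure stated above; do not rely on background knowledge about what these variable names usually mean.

Yes

Backdoor paths from ClassSize to Motivation (paths whose first edge points into ClassSize):
  P1: ClassSize <- Tutoring <- SchoolQuality -> Attendance <- PeerGroup -> Motivation
  P2: ClassSize <- Tutoring -> Attendance <- PeerGroup -> Motivation
  P3: ClassSize <- Tutoring -> Motivation
Condition 1 (no descendant of ClassSize in the set): holds — descendants of ClassSize are {Motivation, ParentEd}; none are in {Tutoring}.
Condition 2 (every backdoor path blocked by {Tutoring}):
  P1: blocked at chain node Tutoring ∈ conditioning set.
  P2: blocked at fork node Tutoring ∈ conditioning set.
  P3: blocked at fork node Tutoring ∈ conditioning set.
{Tutoring} satisfies the backdoor criterion.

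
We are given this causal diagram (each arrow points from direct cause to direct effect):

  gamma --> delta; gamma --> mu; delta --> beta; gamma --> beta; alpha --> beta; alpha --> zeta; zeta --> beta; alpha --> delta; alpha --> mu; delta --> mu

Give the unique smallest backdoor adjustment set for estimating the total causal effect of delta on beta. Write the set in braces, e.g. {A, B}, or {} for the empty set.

Variables eligible for adjustment (non-descendants of delta, excluding delta and beta): {alpha, gamma, zeta}.
Backdoor paths from delta to beta:
  P1: delta <- alpha -> zeta -> beta
  P2: delta <- alpha -> mu <- gamma -> beta
  P3: delta <- alpha -> beta
  P4: delta <- gamma -> mu <- alpha -> zeta -> beta
  P5: delta <- gamma -> mu <- alpha -> beta
  P6: delta <- gamma -> beta
The empty set is not sufficient: P1 (delta <- alpha -> zeta -> beta) has no collider blocking it and no conditioned non-collider, so it is open.
Try {alpha, gamma}:
  P1: blocked at fork node alpha ∈ conditioning set.
  P2: blocked at fork node alpha ∈ conditioning set.
  P3: blocked at fork node alpha ∈ conditioning set.
  P4: blocked at fork node gamma ∈ conditioning set.
  P5: blocked at fork node gamma ∈ conditioning set.
  P6: blocked at fork node gamma ∈ conditioning set.
{alpha, gamma} contains no descendant of delta and blocks every backdoor path.
Every element of {alpha, gamma} is needed (dropping alpha leaves P1 open; dropping gamma leaves P6 open), so no proper subset is valid.
Among all size-2 subsets of the eligible variables, only {alpha, gamma} blocks every backdoor path, so it is the unique smallest valid adjustment set.

{alpha, gamma}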